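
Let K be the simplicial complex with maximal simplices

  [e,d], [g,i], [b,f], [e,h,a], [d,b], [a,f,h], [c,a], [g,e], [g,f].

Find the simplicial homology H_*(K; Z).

H_0 ≅ Z,  H_1 ≅ Z^2,  H_2 = 0.

Take the total order a < b < c < d < e < f < g < h < i on the vertex set. Then K (dimension 2) consists of the simplices:

  0-simplices (9): a, b, c, d, e, f, g, h, i
  1-simplices (12): ac, ae, af, ah, bd, bf, de, eg, eh, fg, fh, gi
  2-simplices (2): aeh, afh

Hence C_0 ≅ Z^9, C_1 ≅ Z^12, C_2 ≅ Z^2.

∂_1: C_1 → C_0 is given by ∂[p,q] = [q] − [p]. For instance
  ∂ae = e − a.
As a 9×12 matrix over Z this has rank 8, with invariant factors (1,1,1,1,1,1,1,1).

The boundary map ∂_2: C_2 → C_1 sends each 2-simplex [p,q,r] to [q,r] − [p,r] + [p,q]. For instance
  ∂afh = fh − ah + af,
  ∂aeh = eh − ah + ae.
The resulting 12×2 matrix has rank 2, and its Smith normal form has invariant factors (1,1).

Now H_k = ker ∂_k / im ∂_{k+1}, so:

  H_0: rank C_0 − rank ∂_1 = 9 − 8 = 1, and the invariant factors of ∂_1 are all 1, so H_0 = Z.
  H_1: rank ker ∂_1 − rank ∂_2 = (12 − 8) − 2 = 2, and the invariant factors of ∂_2 are all 1, so H_1 = Z^2.
  H_2: rank ker ∂_2 − rank ∂_3 = (2 − 2) − 0 = 0, and there is no ∂_3, so H_2 = 0.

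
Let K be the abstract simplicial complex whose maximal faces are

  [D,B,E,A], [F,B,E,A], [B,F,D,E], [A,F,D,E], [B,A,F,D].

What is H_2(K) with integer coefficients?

K has 5 vertices, 10 edges, 10 triangles, 5 3-simplices.
rank ∂_2 = 6, rank ∂_3 = 4 ⇒ b_2 = 10 − 6 − 4 = 0; all invariant factors of ∂_3 are 1 so no torsion. So H_2 = 0.

H_2 ≅ 0.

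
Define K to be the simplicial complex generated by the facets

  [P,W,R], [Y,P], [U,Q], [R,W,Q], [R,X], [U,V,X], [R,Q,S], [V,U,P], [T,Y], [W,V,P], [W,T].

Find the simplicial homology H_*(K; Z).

H_0 ≅ Z,  H_1 ≅ Z^3,  H_2 = 0.

K has 10 vertices, 18 edges, 6 triangles.
rank ∂_0 = 0, rank ∂_1 = 9 ⇒ b_0 = 10 − 0 − 9 = 1; all invariant factors of ∂_1 are 1 so no torsion. So H_0 = Z.
rank ∂_1 = 9, rank ∂_2 = 6 ⇒ b_1 = 18 − 9 − 6 = 3; all invariant factors of ∂_2 are 1 so no torsion. So H_1 = Z^3.
rank ∂_2 = 6, rank ∂_3 = 0 ⇒ b_2 = 6 − 6 − 0 = 0. So H_2 = 0.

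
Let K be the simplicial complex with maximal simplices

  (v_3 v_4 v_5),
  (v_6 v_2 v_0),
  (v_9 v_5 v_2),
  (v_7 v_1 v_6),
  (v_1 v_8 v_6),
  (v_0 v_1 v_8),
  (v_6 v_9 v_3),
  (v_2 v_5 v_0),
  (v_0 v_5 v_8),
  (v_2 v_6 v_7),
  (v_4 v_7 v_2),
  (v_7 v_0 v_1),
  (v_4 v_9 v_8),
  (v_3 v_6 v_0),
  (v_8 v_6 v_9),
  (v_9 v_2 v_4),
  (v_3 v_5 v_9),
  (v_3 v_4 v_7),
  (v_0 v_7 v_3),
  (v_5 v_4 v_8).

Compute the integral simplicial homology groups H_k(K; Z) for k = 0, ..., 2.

We work with the vertex ordering v_0 < v_1 < v_2 < v_3 < v_4 < v_5 < v_6 < v_7 < v_8 < v_9. The simplices of K, each written with vertices in increasing order, are:

  0-simplices (10): [v_0], [v_1], [v_2], [v_3], [v_4], [v_5], [v_6], [v_7], [v_8], [v_9]
  1-simplices (30): (30 of them)
  2-simplices (20): (20 of them)

so the chain groups are C_0 ≅ Z^10, C_1 ≅ Z^30, C_2 ≅ Z^20.

Boundary ∂_1: C_1 → C_0 maps an edge to its endpoints' difference, ∂[p,q] = q − p. For instance
  ∂[v_8,v_9] = [v_9] − [v_8].
As a 10×30 matrix over Z this has rank 9, with invariant factors (1,1,1,1,1,1,1,1,1).

∂_2: C_2 → C_1 maps a triangle to the signed sum of its edges. For instance
  ∂[v_0,v_5,v_8] = [v_5,v_8] − [v_0,v_8] + [v_0,v_5],
  ∂[v_6,v_8,v_9] = [v_8,v_9] − [v_6,v_9] + [v_6,v_8].
As a 30×20 matrix over Z this has rank 20, with invariant factors (1,1,1,1,1,1,1,1,1,1,1,1,1,1,1,1,1,1,1,2).

From H_k ≅ ker(∂_k) / im(∂_{k+1}) we obtain:

  H_0: rank C_0 − rank ∂_1 = 10 − 9 = 1, and the invariant factors of ∂_1 are all 1, so H_0 ≅ Z.
  H_1: rank ker ∂_1 − rank ∂_2 = (30 − 9) − 20 = 1, and ∂_2 has invariant factor 2 > 1, so H_1 ≅ Z × Z/2.
  H_2: rank ker ∂_2 − rank ∂_3 = (20 − 20) − 0 = 0, and there is no ∂_3, so H_2 ≅ 0.

(K is a triangulation of the Klein bottle.)

H_0 ≅ Z,  H_1 ≅ Z × Z/2,  H_2 = 0.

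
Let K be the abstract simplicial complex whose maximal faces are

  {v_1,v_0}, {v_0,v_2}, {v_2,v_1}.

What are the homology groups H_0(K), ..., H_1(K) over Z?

We work with the vertex ordering v_0 < v_1 < v_2. The simplices of K, each written with vertices in increasing order, are:

  0-simplices (3): [v_0], [v_1], [v_2]
  1-simplices (3): [v_0,v_1], [v_0,v_2], [v_1,v_2]

Hence C_0 ≅ Z^3, C_1 ≅ Z^3.

Boundary ∂_1: C_1 → C_0 sends each edge [p,q] (with p < q) to q − p.
This gives a 3×3 integer matrix of rank 2; reducing to Smith normal form yields diagonal entries (1,1).

Computing H_k = (kernel of ∂_k) / (image of ∂_{k+1}):

  H_0: rank C_0 − rank ∂_1 = 3 − 2 = 1, and the invariant factors of ∂_1 are all 1, so H_0 = Z.
  H_1: rank ker ∂_1 − rank ∂_2 = (3 − 2) − 0 = 1, and there is no ∂_2, so H_1 = Z.

As a check, the Euler characteristic is 3 − 3 = 0, which agrees with 1 − 1 = 0.

H_0 ≅ Z,  H_1 ≅ Z.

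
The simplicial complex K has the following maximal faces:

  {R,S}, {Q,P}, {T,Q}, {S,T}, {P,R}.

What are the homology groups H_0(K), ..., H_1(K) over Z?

Order the vertices as P < Q < R < S < T. Listing each simplex with vertices in this order, K has dimension 1 with simplices:

  0-simplices (5): P, Q, R, S, T
  1-simplices (5): PQ, PR, QT, RS, ST

giving chain groups C_0 ≅ Z^5, C_1 ≅ Z^5.

Boundary ∂_1: C_1 → C_0 maps an edge to its endpoints' difference, ∂[p,q] = q − p. For instance
  ∂PR = R − P.
The resulting 5×5 matrix has rank 4, and its Smith normal form has invariant factors (1,1,1,1).

Now H_k = ker ∂_k / im ∂_{k+1}, so:

  H_0: rank C_0 − rank ∂_1 = 5 − 4 = 1, and the invariant factors of ∂_1 are all 1, so H_0 ≅ Z.
  H_1: rank ker ∂_1 − rank ∂_2 = (5 − 4) − 0 = 1, and there is no ∂_2, so H_1 ≅ Z.

(K is a triangulation of the circle S^1.)

H_0 = Z,  H_1 = Z.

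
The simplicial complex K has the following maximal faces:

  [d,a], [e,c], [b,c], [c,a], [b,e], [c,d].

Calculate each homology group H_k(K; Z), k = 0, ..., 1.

H_0 = Z,  H_1 = Z^2.

Order the vertices as a < b < c < d < e. Listing each simplex with vertices in this order, K has dimension 1 with simplices:

  0-simplices (5): a, b, c, d, e
  1-simplices (6): ac, ad, bc, be, cd, ce

so the chain groups are C_0 ≅ Z^5, C_1 ≅ Z^6.

∂_1: C_1 → C_0 is given by ∂[p,q] = [q] − [p].
This gives a 5×6 integer matrix of rank 4; reducing to Smith normal form yields diagonal entries (1,1,1,1).

From H_k ≅ ker(∂_k) / im(∂_{k+1}) we obtain:

  H_0: rank C_0 − rank ∂_1 = 5 − 4 = 1, and the invariant factors of ∂_1 are all 1, so H_0 ≅ Z.
  H_1: rank ker ∂_1 − rank ∂_2 = (6 − 4) − 0 = 2, and there is no ∂_2, so H_1 ≅ Z^2.

As a check, the Euler characteristic is 5 − 6 = -1, which agrees with 1 − 2 = -1.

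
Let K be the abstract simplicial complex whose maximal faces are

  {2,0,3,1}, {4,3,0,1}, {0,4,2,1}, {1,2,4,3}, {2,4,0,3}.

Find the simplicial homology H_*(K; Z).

H_0 ≅ Z,  H_1 = 0,  H_2 = 0,  H_3 ≅ Z.

Take the total order 0 < 1 < 2 < 3 < 4 on the vertex set. Then K (dimension 3) consists of the simplices:

  0-simplices (5): [0], [1], [2], [3], [4]
  1-simplices (10): [0,1], [0,2], [0,3], [0,4], [1,2], [1,3], [1,4], [2,3], [2,4], [3,4]
  2-simplices (10): [0,1,2], [0,1,3], [0,1,4], [0,2,3], [0,2,4], [0,3,4], [1,2,3], [1,2,4], [1,3,4], [2,3,4]
  3-simplices (5): [0,1,2,3], [0,1,2,4], [0,1,3,4], [0,2,3,4], [1,2,3,4]

so the chain groups are C_0 ≅ Z^5, C_1 ≅ Z^10, C_2 ≅ Z^10, C_3 ≅ Z^5.

The boundary map ∂_1: C_1 → C_0 is given by ∂[p,q] = [q] − [p]. For instance
  ∂[0,2] = [2] − [0].
This gives a 5×10 integer matrix of rank 4; reducing to Smith normal form yields diagonal entries (1,1,1,1).

The boundary map ∂_2: C_2 → C_1 acts by ∂[p,q,r] = [q,r] − [p,r] + [p,q]. For instance
  ∂[0,3,4] = [3,4] − [0,4] + [0,3],
  ∂[2,3,4] = [3,4] − [2,4] + [2,3].
The 10×10 boundary matrix has rank 6 and Smith normal form diag(1,1,1,1,1,1).

Boundary ∂_3: C_3 → C_2 sends each 3-simplex σ to the alternating sum Σ_i (−1)^i (σ with its i-th vertex removed). For instance
  ∂[0,1,2,4] = [1,2,4] − [0,2,4] + [0,1,4] − [0,1,2],
  ∂[0,1,2,3] = [1,2,3] − [0,2,3] + [0,1,3] − [0,1,2].
The resulting 10×5 matrix has rank 4, and its Smith normal form has invariant factors (1,1,1,1).

From H_k ≅ ker(∂_k) / im(∂_{k+1}) we obtain:

  H_0: rank C_0 − rank ∂_1 = 5 − 4 = 1, and the invariant factors of ∂_1 are all 1, so H_0 = Z.
  H_1: rank ker ∂_1 − rank ∂_2 = (10 − 4) − 6 = 0, and the invariant factors of ∂_2 are all 1, so H_1 = 0.
  H_2: rank ker ∂_2 − rank ∂_3 = (10 − 6) − 4 = 0, and the invariant factors of ∂_3 are all 1, so H_2 = 0.
  H_3: rank ker ∂_3 − rank ∂_4 = (5 − 4) − 0 = 1, and there is no ∂_4, so H_3 = Z.

(K is a triangulation of the 3-sphere S^3.)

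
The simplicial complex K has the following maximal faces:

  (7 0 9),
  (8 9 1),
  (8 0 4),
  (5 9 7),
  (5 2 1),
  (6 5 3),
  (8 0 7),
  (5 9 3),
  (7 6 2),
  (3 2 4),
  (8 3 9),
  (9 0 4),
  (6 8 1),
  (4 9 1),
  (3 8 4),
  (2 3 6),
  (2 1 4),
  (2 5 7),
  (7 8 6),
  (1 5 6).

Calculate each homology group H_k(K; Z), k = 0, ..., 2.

H_0 ≅ Z,  H_1 ≅ Z ⊕ Z/2Z,  H_2 = 0.

Fix the vertex order 0 < 1 < 2 < 3 < 4 < 5 < 6 < 7 < 8 < 9 and write every simplex with vertices in increasing order. Then dim K = 2 and the simplices of K are:

  0-simplices (10): [0], [1], [2], [3], [4], [5], [6], [7], [8], [9]
  1-simplices (30): (30 of them)
  2-simplices (20): (20 of them)

so the chain groups are C_0 ≅ Z^10, C_1 ≅ Z^30, C_2 ≅ Z^20.

The boundary map ∂_1: C_1 → C_0 maps an edge to its endpoints' difference, ∂[p,q] = q − p.
This gives a 10×30 integer matrix of rank 9; reducing to Smith normal form yields diagonal entries (1,1,1,1,1,1,1,1,1).

Boundary ∂_2: C_2 → C_1 acts by ∂[p,q,r] = [q,r] − [p,r] + [p,q]. For instance
  ∂[0,7,9] = [7,9] − [0,9] + [0,7],
  ∂[0,4,8] = [4,8] − [0,8] + [0,4].
As a 30×20 matrix over Z this has rank 20, with invariant factors (1,1,1,1,1,1,1,1,1,1,1,1,1,1,1,1,1,1,1,2).

Now H_k = ker ∂_k / im ∂_{k+1}, so:

  H_0: rank C_0 − rank ∂_1 = 10 − 9 = 1, and the invariant factors of ∂_1 are all 1, so H_0 = Z.
  H_1: rank ker ∂_1 − rank ∂_2 = (30 − 9) − 20 = 1, and ∂_2 has invariant factor 2 > 1, so H_1 = Z ⊕ Z/2Z.
  H_2: rank ker ∂_2 − rank ∂_3 = (20 − 20) − 0 = 0, and there is no ∂_3, so H_2 = 0.

As a check, the Euler characteristic is 10 − 30 + 20 = 0, which agrees with 1 − 1 + 0 = 0.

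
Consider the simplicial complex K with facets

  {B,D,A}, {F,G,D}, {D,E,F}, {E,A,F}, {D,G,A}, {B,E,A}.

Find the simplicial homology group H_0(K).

H_0 ≅ Z.

Order the vertices as A < B < D < E < F < G. Listing each simplex with vertices in this order, K has dimension 2 with simplices:

  0-simplices (6): A, B, D, E, F, G
  1-simplices (12): AB, AD, AE, AF, AG, BD, BE, DE, DF, DG, EF, FG
  2-simplices (6): ABD, ABE, ADG, AEF, DEF, DFG

Hence C_0 ≅ Z^6, C_1 ≅ Z^12, C_2 ≅ Z^6.

The boundary map ∂_1: C_1 → C_0 is given by ∂[p,q] = [q] − [p].
The resulting 6×12 matrix has rank 5, and its Smith normal form has invariant factors (1,1,1,1,1).

The boundary map ∂_2: C_2 → C_1 maps a triangle to the signed sum of its edges. For instance
  ∂ABE = BE − AE + AB,
  ∂ABD = BD − AD + AB.
As a 12×6 matrix over Z this has rank 6, with invariant factors (1,1,1,1,1,1).

Reading off H_k = ker ∂_k / im ∂_{k+1}:

  H_0: rank C_0 − rank ∂_1 = 6 − 5 = 1, and the invariant factors of ∂_1 are all 1, so H_0 ≅ Z.

(K is a triangulation of the cylinder S^1 x I.)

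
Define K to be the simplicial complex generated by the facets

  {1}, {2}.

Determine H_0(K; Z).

H_0 ≅ Z^2.

K has 2 vertices.
rank ∂_0 = 0, rank ∂_1 = 0 ⇒ b_0 = 2 − 0 − 0 = 2. So H_0 = Z^2.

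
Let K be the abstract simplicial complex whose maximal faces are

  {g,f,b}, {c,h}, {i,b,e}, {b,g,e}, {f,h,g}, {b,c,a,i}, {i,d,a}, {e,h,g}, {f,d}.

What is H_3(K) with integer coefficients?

H_3 = 0.

Order the vertices as a < b < c < d < e < f < g < h < i. Listing each simplex with vertices in this order, K has dimension 3 with simplices:

  0-simplices (9): a, b, c, d, e, f, g, h, i
  1-simplices (19): ab, ac, ad, ai, bc, be, bf, bg, bi, ch, ci, df, di, eg, eh, ei, fg, fh, gh
  2-simplices (10): abc, abi, aci, adi, bci, beg, bei, bfg, egh, fgh
  3-simplices (1): abci

giving chain groups C_0 ≅ Z^9, C_1 ≅ Z^19, C_2 ≅ Z^10, C_3 ≅ Z^1.

∂_1: C_1 → C_0 maps an edge to its endpoints' difference, ∂[p,q] = q − p.
The 9×19 boundary matrix has rank 8 and Smith normal form diag(1,1,1,1,1,1,1,1).

∂_2: C_2 → C_1 sends each 2-simplex [p,q,r] to [q,r] − [p,r] + [p,q]. For instance
  ∂aci = ci − ai + ac,
  ∂beg = eg − bg + be.
The 19×10 boundary matrix has rank 9 and Smith normal form diag(1,1,1,1,1,1,1,1,1).

Boundary ∂_3: C_3 → C_2 sends each 3-simplex σ to the alternating sum Σ_i (−1)^i (σ with its i-th vertex removed). For instance
  ∂abci = bci − aci + abi − abc.
This gives a 10×1 integer matrix of rank 1; reducing to Smith normal form yields diagonal entries (1).

Reading off H_k = ker ∂_k / im ∂_{k+1}:

  H_3: rank ker ∂_3 − rank ∂_4 = (1 − 1) − 0 = 0, and there is no ∂_4, so H_3 = 0.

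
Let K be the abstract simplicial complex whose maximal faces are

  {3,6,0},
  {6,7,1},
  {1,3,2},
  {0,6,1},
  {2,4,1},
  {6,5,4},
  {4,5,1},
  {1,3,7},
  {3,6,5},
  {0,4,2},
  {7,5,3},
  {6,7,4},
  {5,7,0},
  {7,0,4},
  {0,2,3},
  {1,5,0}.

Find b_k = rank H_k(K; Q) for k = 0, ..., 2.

b_0 = 1, b_1 = 2, b_2 = 1.

Order the vertices as 0 < 1 < 2 < 3 < 4 < 5 < 6 < 7. Listing each simplex with vertices in this order, K has dimension 2 with simplices:

  0-simplices (8): [0], [1], [2], [3], [4], [5], [6], [7]
  1-simplices (24): (24 of them)
  2-simplices (16): [0,1,5], [0,1,6], [0,2,3], [0,2,4], [0,3,6], [0,4,7], [0,5,7], [1,2,3], [1,2,4], [1,3,7], [1,4,5], [1,6,7], [3,5,6], [3,5,7], [4,5,6], [4,6,7]

so the chain groups are C_0 ≅ Z^8, C_1 ≅ Z^24, C_2 ≅ Z^16.

∂_1: C_1 → C_0 sends each edge [p,q] (with p < q) to q − p.
As a 8×24 matrix over Z this has rank 7, with invariant factors (1,1,1,1,1,1,1).

Boundary ∂_2: C_2 → C_1 maps a triangle to the signed sum of its edges. For instance
  ∂[1,4,5] = [4,5] − [1,5] + [1,4],
  ∂[0,1,5] = [1,5] − [0,5] + [0,1].
The resulting 24×16 matrix has rank 15, and its Smith normal form has invariant factors (1,1,1,1,1,1,1,1,1,1,1,1,1,1,1).

Reading off H_k = ker ∂_k / im ∂_{k+1}:

  H_0: rank C_0 − rank ∂_1 = 8 − 7 = 1, and the invariant factors of ∂_1 are all 1, so H_0 ≅ Z.
  H_1: rank ker ∂_1 − rank ∂_2 = (24 − 7) − 15 = 2, and the invariant factors of ∂_2 are all 1, so H_1 ≅ Z^2.
  H_2: rank ker ∂_2 − rank ∂_3 = (16 − 15) − 0 = 1, and there is no ∂_3, so H_2 ≅ Z.

Hence the Betti numbers are b_0 = 1, b_1 = 2, b_2 = 1.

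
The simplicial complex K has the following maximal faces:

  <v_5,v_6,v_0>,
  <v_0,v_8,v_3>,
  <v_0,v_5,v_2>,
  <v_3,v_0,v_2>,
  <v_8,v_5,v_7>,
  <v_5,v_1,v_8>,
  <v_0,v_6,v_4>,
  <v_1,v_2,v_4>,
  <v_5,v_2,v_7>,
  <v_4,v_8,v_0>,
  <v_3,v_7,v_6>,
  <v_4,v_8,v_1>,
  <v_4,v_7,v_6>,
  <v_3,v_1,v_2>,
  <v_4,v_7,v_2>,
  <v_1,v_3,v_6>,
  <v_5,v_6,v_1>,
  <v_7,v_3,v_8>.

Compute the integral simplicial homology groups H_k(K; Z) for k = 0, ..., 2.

Order the vertices as v_0 < v_1 < v_2 < v_3 < v_4 < v_5 < v_6 < v_7 < v_8. Listing each simplex with vertices in this order, K has dimension 2 with simplices:

  0-simplices (9): [v_0], [v_1], [v_2], [v_3], [v_4], [v_5], [v_6], [v_7], [v_8]
  1-simplices (27): (27 of them)
  2-simplices (18): (18 of them)

Hence C_0 ≅ Z^9, C_1 ≅ Z^27, C_2 ≅ Z^18.

The boundary map ∂_1: C_1 → C_0 is given by ∂[p,q] = [q] − [p].
The 9×27 boundary matrix has rank 8 and Smith normal form diag(1,1,1,1,1,1,1,1).

The boundary map ∂_2: C_2 → C_1 sends each 2-simplex [p,q,r] to [q,r] − [p,r] + [p,q]. For instance
  ∂[v_0,v_5,v_6] = [v_5,v_6] − [v_0,v_6] + [v_0,v_5],
  ∂[v_3,v_6,v_7] = [v_6,v_7] − [v_3,v_7] + [v_3,v_6].
As a 27×18 matrix over Z this has rank 17, with invariant factors (1,1,1,1,1,1,1,1,1,1,1,1,1,1,1,1,1).

From H_k ≅ ker(∂_k) / im(∂_{k+1}) we obtain:

  H_0: rank C_0 − rank ∂_1 = 9 − 8 = 1, and the invariant factors of ∂_1 are all 1, so H_0 = Z.
  H_1: rank ker ∂_1 − rank ∂_2 = (27 − 8) − 17 = 2, and the invariant factors of ∂_2 are all 1, so H_1 = Z^2.
  H_2: rank ker ∂_2 − rank ∂_3 = (18 − 17) − 0 = 1, and there is no ∂_3, so H_2 = Z.

As a check, the Euler characteristic is 9 − 27 + 18 = 0, which agrees with 1 − 2 + 1 = 0.

H_0 ≅ Z,  H_1 ≅ Z^2,  H_2 ≅ Z.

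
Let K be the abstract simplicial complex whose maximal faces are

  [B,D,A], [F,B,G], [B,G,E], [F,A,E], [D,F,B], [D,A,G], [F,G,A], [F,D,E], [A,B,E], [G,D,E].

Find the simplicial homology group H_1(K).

H_1 = Z/2Z.

We work with the vertex ordering A < B < D < E < F < G. The simplices of K, each written with vertices in increasing order, are:

  0-simplices (6): A, B, D, E, F, G
  1-simplices (15): AB, AD, AE, AF, AG, BD, BE, BF, BG, DE, DF, DG, EF, EG, FG
  2-simplices (10): ABD, ABE, ADG, AEF, AFG, BDF, BEG, BFG, DEF, DEG

Hence C_0 ≅ Z^6, C_1 ≅ Z^15, C_2 ≅ Z^10.

∂_1: C_1 → C_0 maps an edge to its endpoints' difference, ∂[p,q] = q − p.
The 6×15 boundary matrix has rank 5 and Smith normal form diag(1,1,1,1,1).

∂_2: C_2 → C_1 acts by ∂[p,q,r] = [q,r] − [p,r] + [p,q]. For instance
  ∂ABE = BE − AE + AB,
  ∂BFG = FG − BG + BF.
As a 15×10 matrix over Z this has rank 10, with invariant factors (1,1,1,1,1,1,1,1,1,2).

Now H_k = ker ∂_k / im ∂_{k+1}, so:

  H_1: rank ker ∂_1 − rank ∂_2 = (15 − 5) − 10 = 0, and ∂_2 has invariant factor 2 > 1, so H_1 = Z/2Z.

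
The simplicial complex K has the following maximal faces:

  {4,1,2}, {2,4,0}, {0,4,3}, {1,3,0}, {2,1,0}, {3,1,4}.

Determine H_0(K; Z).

H_0 ≅ Z.

Take the total order 0 < 1 < 2 < 3 < 4 on the vertex set. Then K (dimension 2) consists of the simplices:

  0-simplices (5): [0], [1], [2], [3], [4]
  1-simplices (9): [0,1], [0,2], [0,3], [0,4], [1,2], [1,3], [1,4], [2,4], [3,4]
  2-simplices (6): [0,1,2], [0,1,3], [0,2,4], [0,3,4], [1,2,4], [1,3,4]

giving chain groups C_0 ≅ Z^5, C_1 ≅ Z^9, C_2 ≅ Z^6.

The boundary map ∂_1: C_1 → C_0 maps an edge to its endpoints' difference, ∂[p,q] = q − p.
The 5×9 boundary matrix has rank 4 and Smith normal form diag(1,1,1,1).

∂_2: C_2 → C_1 maps a triangle to the signed sum of its edges. For instance
  ∂[1,2,4] = [2,4] − [1,4] + [1,2],
  ∂[0,3,4] = [3,4] − [0,4] + [0,3].
The 9×6 boundary matrix has rank 5 and Smith normal form diag(1,1,1,1,1).

From H_k ≅ ker(∂_k) / im(∂_{k+1}) we obtain:

  H_0: rank C_0 − rank ∂_1 = 5 − 4 = 1, and the invariant factors of ∂_1 are all 1, so H_0 ≅ Z.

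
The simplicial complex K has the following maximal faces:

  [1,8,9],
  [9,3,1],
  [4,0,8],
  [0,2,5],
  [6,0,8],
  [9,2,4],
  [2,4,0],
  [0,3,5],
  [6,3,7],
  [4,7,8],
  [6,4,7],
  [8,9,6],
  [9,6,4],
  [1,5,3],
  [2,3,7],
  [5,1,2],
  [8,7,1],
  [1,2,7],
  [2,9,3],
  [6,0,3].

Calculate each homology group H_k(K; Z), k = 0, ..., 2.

H_0 ≅ Z,  H_1 ≅ Z ⊕ Z/2,  H_2 = 0.

K has 10 vertices, 30 edges, 20 triangles.
rank ∂_0 = 0, rank ∂_1 = 9 ⇒ b_0 = 10 − 0 − 9 = 1; all invariant factors of ∂_1 are 1 so no torsion. So H_0 = Z.
rank ∂_1 = 9, rank ∂_2 = 20 ⇒ b_1 = 30 − 9 − 20 = 1; ∂_2 has invariant factor(s) [2] giving torsion. So H_1 = Z ⊕ Z/2.
rank ∂_2 = 20, rank ∂_3 = 0 ⇒ b_2 = 20 − 20 − 0 = 0. So H_2 = 0.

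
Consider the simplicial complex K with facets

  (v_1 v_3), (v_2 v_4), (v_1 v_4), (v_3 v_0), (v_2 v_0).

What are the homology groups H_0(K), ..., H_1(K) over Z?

H_0 ≅ Z,  H_1 ≅ Z.

Order the vertices as v_0 < v_1 < v_2 < v_3 < v_4. Listing each simplex with vertices in this order, K has dimension 1 with simplices:

  0-simplices (5): [v_0], [v_1], [v_2], [v_3], [v_4]
  1-simplices (5): [v_0,v_2], [v_0,v_3], [v_1,v_3], [v_1,v_4], [v_2,v_4]

giving chain groups C_0 ≅ Z^5, C_1 ≅ Z^5.

∂_1: C_1 → C_0 sends each edge [p,q] (with p < q) to q − p.
The 5×5 boundary matrix has rank 4 and Smith normal form diag(1,1,1,1).

Now H_k = ker ∂_k / im ∂_{k+1}, so:

  H_0: rank C_0 − rank ∂_1 = 5 − 4 = 1, and the invariant factors of ∂_1 are all 1, so H_0 = Z.
  H_1: rank ker ∂_1 − rank ∂_2 = (5 − 4) − 0 = 1, and there is no ∂_2, so H_1 = Z.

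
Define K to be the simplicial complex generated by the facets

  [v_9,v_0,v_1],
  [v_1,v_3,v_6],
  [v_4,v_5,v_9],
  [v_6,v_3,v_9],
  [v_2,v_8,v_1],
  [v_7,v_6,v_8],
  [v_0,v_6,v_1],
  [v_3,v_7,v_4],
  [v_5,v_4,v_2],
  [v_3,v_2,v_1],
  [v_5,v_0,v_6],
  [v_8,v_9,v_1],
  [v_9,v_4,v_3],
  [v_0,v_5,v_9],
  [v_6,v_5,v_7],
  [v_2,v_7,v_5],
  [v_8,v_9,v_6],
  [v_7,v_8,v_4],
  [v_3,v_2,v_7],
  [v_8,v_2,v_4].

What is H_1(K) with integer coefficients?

Fix the vertex order v_0 < v_1 < v_2 < v_3 < v_4 < v_5 < v_6 < v_7 < v_8 < v_9 and write every simplex with vertices in increasing order. Then dim K = 2 and the simplices of K are:

  0-simplices (10): [v_0], [v_1], [v_2], [v_3], [v_4], [v_5], [v_6], [v_7], [v_8], [v_9]
  1-simplices (30): (30 of them)
  2-simplices (20): (20 of them)

giving chain groups C_0 ≅ Z^10, C_1 ≅ Z^30, C_2 ≅ Z^20.

The boundary map ∂_1: C_1 → C_0 sends each edge [p,q] (with p < q) to q − p.
The resulting 10×30 matrix has rank 9, and its Smith normal form has invariant factors (1,1,1,1,1,1,1,1,1).

Boundary ∂_2: C_2 → C_1 acts by ∂[p,q,r] = [q,r] − [p,r] + [p,q]. For instance
  ∂[v_4,v_5,v_9] = [v_5,v_9] − [v_4,v_9] + [v_4,v_5],
  ∂[v_2,v_4,v_5] = [v_4,v_5] − [v_2,v_5] + [v_2,v_4].
As a 30×20 matrix over Z this has rank 20, with invariant factors (1,1,1,1,1,1,1,1,1,1,1,1,1,1,1,1,1,1,1,2).

From H_k ≅ ker(∂_k) / im(∂_{k+1}) we obtain:

  H_1: rank ker ∂_1 − rank ∂_2 = (30 − 9) − 20 = 1, and ∂_2 has invariant factor 2 > 1, so H_1 = Z ⊕ Z/2.

H_1 ≅ Z ⊕ Z/2.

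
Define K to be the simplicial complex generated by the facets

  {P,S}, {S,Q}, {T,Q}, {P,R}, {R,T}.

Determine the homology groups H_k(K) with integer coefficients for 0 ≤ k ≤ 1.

Order the vertices as P < Q < R < S < T. Listing each simplex with vertices in this order, K has dimension 1 with simplices:

  0-simplices (5): P, Q, R, S, T
  1-simplices (5): PR, PS, QS, QT, RT

giving chain groups C_0 ≅ Z^5, C_1 ≅ Z^5.

The boundary map ∂_1: C_1 → C_0 sends each edge [p,q] (with p < q) to q − p. For instance
  ∂RT = T − R.
This gives a 5×5 integer matrix of rank 4; reducing to Smith normal form yields diagonal entries (1,1,1,1).

Now H_k = ker ∂_k / im ∂_{k+1}, so:

  H_0: rank C_0 − rank ∂_1 = 5 − 4 = 1, and the invariant factors of ∂_1 are all 1, so H_0 ≅ Z.
  H_1: rank ker ∂_1 − rank ∂_2 = (5 − 4) − 0 = 1, and there is no ∂_2, so H_1 ≅ Z.

As a check, the Euler characteristic is 5 − 5 = 0, which agrees with 1 − 1 = 0.

H_0 = Z,  H_1 = Z.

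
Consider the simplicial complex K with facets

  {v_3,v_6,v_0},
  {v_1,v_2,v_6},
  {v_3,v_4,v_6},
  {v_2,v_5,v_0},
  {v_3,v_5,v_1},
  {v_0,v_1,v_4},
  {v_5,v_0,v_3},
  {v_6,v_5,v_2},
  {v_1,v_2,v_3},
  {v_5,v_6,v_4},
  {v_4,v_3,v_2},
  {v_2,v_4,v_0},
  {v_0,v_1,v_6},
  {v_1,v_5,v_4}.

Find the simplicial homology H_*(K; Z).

Fix the vertex order v_0 < v_1 < v_2 < v_3 < v_4 < v_5 < v_6 and write every simplex with vertices in increasing order. Then dim K = 2 and the simplices of K are:

  0-simplices (7): [v_0], [v_1], [v_2], [v_3], [v_4], [v_5], [v_6]
  1-simplices (21): (21 of them)
  2-simplices (14): (14 of them)

Hence C_0 ≅ Z^7, C_1 ≅ Z^21, C_2 ≅ Z^14.

The boundary map ∂_1: C_1 → C_0 is given by ∂[p,q] = [q] − [p]. For instance
  ∂[v_1,v_4] = [v_4] − [v_1].
The resulting 7×21 matrix has rank 6, and its Smith normal form has invariant factors (1,1,1,1,1,1).

∂_2: C_2 → C_1 acts by ∂[p,q,r] = [q,r] − [p,r] + [p,q]. For instance
  ∂[v_0,v_3,v_6] = [v_3,v_6] − [v_0,v_6] + [v_0,v_3],
  ∂[v_2,v_3,v_4] = [v_3,v_4] − [v_2,v_4] + [v_2,v_3].
As a 21×14 matrix over Z this has rank 13, with invariant factors (1,1,1,1,1,1,1,1,1,1,1,1,1).

Now H_k = ker ∂_k / im ∂_{k+1}, so:

  H_0: rank C_0 − rank ∂_1 = 7 − 6 = 1, and the invariant factors of ∂_1 are all 1, so H_0 ≅ Z.
  H_1: rank ker ∂_1 − rank ∂_2 = (21 − 6) − 13 = 2, and the invariant factors of ∂_2 are all 1, so H_1 ≅ Z^2.
  H_2: rank ker ∂_2 − rank ∂_3 = (14 − 13) − 0 = 1, and there is no ∂_3, so H_2 ≅ Z.

H_0 ≅ Z,  H_1 ≅ Z^2,  H_2 ≅ Z.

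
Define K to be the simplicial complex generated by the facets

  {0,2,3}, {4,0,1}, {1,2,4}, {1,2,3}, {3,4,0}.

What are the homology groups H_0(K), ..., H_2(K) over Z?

H_0 = Z,  H_1 = Z,  H_2 = 0.

We work with the vertex ordering 0 < 1 < 2 < 3 < 4. The simplices of K, each written with vertices in increasing order, are:

  0-simplices (5): [0], [1], [2], [3], [4]
  1-simplices (10): [0,1], [0,2], [0,3], [0,4], [1,2], [1,3], [1,4], [2,3], [2,4], [3,4]
  2-simplices (5): [0,1,4], [0,2,3], [0,3,4], [1,2,3], [1,2,4]

giving chain groups C_0 ≅ Z^5, C_1 ≅ Z^10, C_2 ≅ Z^5.

∂_1: C_1 → C_0 maps an edge to its endpoints' difference, ∂[p,q] = q − p. For instance
  ∂[1,4] = [4] − [1].
The resulting 5×10 matrix has rank 4, and its Smith normal form has invariant factors (1,1,1,1).

Boundary ∂_2: C_2 → C_1 acts by ∂[p,q,r] = [q,r] − [p,r] + [p,q]. For instance
  ∂[0,3,4] = [3,4] − [0,4] + [0,3],
  ∂[0,2,3] = [2,3] − [0,3] + [0,2].
This gives a 10×5 integer matrix of rank 5; reducing to Smith normal form yields diagonal entries (1,1,1,1,1).

Now H_k = ker ∂_k / im ∂_{k+1}, so:

  H_0: rank C_0 − rank ∂_1 = 5 − 4 = 1, and the invariant factors of ∂_1 are all 1, so H_0 = Z.
  H_1: rank ker ∂_1 − rank ∂_2 = (10 − 4) − 5 = 1, and the invariant factors of ∂_2 are all 1, so H_1 = Z.
  H_2: rank ker ∂_2 − rank ∂_3 = (5 − 5) − 0 = 0, and there is no ∂_3, so H_2 = 0.

As a check, the Euler characteristic is 5 − 10 + 5 = 0, which agrees with 1 − 1 + 0 = 0.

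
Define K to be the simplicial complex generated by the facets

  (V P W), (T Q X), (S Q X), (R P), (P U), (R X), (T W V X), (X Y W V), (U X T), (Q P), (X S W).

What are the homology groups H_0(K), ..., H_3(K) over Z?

H_0 = Z,  H_1 = Z^3,  H_2 = 0,  H_3 = 0.

Take the total order P < Q < R < S < T < U < V < W < X < Y on the vertex set. Then K (dimension 3) consists of the simplices:

  0-simplices (10): P, Q, R, S, T, U, V, W, X, Y
  1-simplices (22): PQ, PR, PU, PV, PW, QS, QT, QX, RX, SW, SX, TU, TV, TW, TX, UX, VW, VX, VY, WX, WY, XY
  2-simplices (12): PVW, QSX, QTX, SWX, TUX, TVW, TVX, TWX, VWX, VWY, VXY, WXY
  3-simplices (2): TVWX, VWXY

Hence C_0 ≅ Z^10, C_1 ≅ Z^22, C_2 ≅ Z^12, C_3 ≅ Z^2.

∂_1: C_1 → C_0 maps an edge to its endpoints' difference, ∂[p,q] = q − p. For instance
  ∂QX = X − Q.
The 10×22 boundary matrix has rank 9 and Smith normal form diag(1,1,1,1,1,1,1,1,1).

The boundary map ∂_2: C_2 → C_1 acts by ∂[p,q,r] = [q,r] − [p,r] + [p,q]. For instance
  ∂TVW = VW − TW + TV,
  ∂QSX = SX − QX + QS.
This gives a 22×12 integer matrix of rank 10; reducing to Smith normal form yields diagonal entries (1,1,1,1,1,1,1,1,1,1).

The boundary map ∂_3: C_3 → C_2 sends each 3-simplex σ to the alternating sum Σ_i (−1)^i (σ with its i-th vertex removed). For instance
  ∂VWXY = WXY − VXY + VWY − VWX,
  ∂TVWX = VWX − TWX + TVX − TVW.
The 12×2 boundary matrix has rank 2 and Smith normal form diag(1,1).

Computing H_k = (kernel of ∂_k) / (image of ∂_{k+1}):

  H_0: rank C_0 − rank ∂_1 = 10 − 9 = 1, and the invariant factors of ∂_1 are all 1, so H_0 ≅ Z.
  H_1: rank ker ∂_1 − rank ∂_2 = (22 − 9) − 10 = 3, and the invariant factors of ∂_2 are all 1, so H_1 ≅ Z^3.
  H_2: rank ker ∂_2 − rank ∂_3 = (12 − 10) − 2 = 0, and the invariant factors of ∂_3 are all 1, so H_2 ≅ 0.
  H_3: rank ker ∂_3 − rank ∂_4 = (2 − 2) − 0 = 0, and there is no ∂_4, so H_3 ≅ 0.

As a check, the Euler characteristic is 10 − 22 + 12 − 2 = -2, which agrees with 1 − 3 + 0 − 0 = -2.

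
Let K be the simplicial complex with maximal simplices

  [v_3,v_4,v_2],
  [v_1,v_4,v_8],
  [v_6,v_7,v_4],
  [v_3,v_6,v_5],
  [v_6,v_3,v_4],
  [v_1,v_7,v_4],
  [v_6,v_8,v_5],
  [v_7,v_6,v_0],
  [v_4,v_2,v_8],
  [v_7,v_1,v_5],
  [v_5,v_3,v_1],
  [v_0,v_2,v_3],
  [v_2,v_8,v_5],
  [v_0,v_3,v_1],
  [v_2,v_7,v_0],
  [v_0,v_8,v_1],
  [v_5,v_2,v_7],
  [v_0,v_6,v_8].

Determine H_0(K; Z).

Order the vertices as v_0 < v_1 < v_2 < v_3 < v_4 < v_5 < v_6 < v_7 < v_8. Listing each simplex with vertices in this order, K has dimension 2 with simplices:

  0-simplices (9): [v_0], [v_1], [v_2], [v_3], [v_4], [v_5], [v_6], [v_7], [v_8]
  1-simplices (27): (27 of them)
  2-simplices (18): (18 of them)

Hence C_0 ≅ Z^9, C_1 ≅ Z^27, C_2 ≅ Z^18.

Boundary ∂_1: C_1 → C_0 sends each edge [p,q] (with p < q) to q − p. For instance
  ∂[v_3,v_6] = [v_6] − [v_3].
As a 9×27 matrix over Z this has rank 8, with invariant factors (1,1,1,1,1,1,1,1).

∂_2: C_2 → C_1 sends each 2-simplex [p,q,r] to [q,r] − [p,r] + [p,q]. For instance
  ∂[v_2,v_5,v_7] = [v_5,v_7] − [v_2,v_7] + [v_2,v_5],
  ∂[v_2,v_3,v_4] = [v_3,v_4] − [v_2,v_4] + [v_2,v_3].
The 27×18 boundary matrix has rank 17 and Smith normal form diag(1,1,1,1,1,1,1,1,1,1,1,1,1,1,1,1,1).

Now H_k = ker ∂_k / im ∂_{k+1}, so:

  H_0: rank C_0 − rank ∂_1 = 9 − 8 = 1, and the invariant factors of ∂_1 are all 1, so H_0 = Z.

H_0 ≅ Z.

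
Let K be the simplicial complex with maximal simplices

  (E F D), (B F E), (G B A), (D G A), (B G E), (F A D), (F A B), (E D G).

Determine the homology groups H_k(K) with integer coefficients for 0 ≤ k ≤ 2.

H_0 ≅ Z,  H_1 = 0,  H_2 ≅ Z.

Take the total order A < B < D < E < F < G on the vertex set. Then K (dimension 2) consists of the simplices:

  0-simplices (6): A, B, D, E, F, G
  1-simplices (12): AB, AD, AF, AG, BE, BF, BG, DE, DF, DG, EF, EG
  2-simplices (8): ABF, ABG, ADF, ADG, BEF, BEG, DEF, DEG

giving chain groups C_0 ≅ Z^6, C_1 ≅ Z^12, C_2 ≅ Z^8.

∂_1: C_1 → C_0 sends each edge [p,q] (with p < q) to q − p.
As a 6×12 matrix over Z this has rank 5, with invariant factors (1,1,1,1,1).

Boundary ∂_2: C_2 → C_1 acts by ∂[p,q,r] = [q,r] − [p,r] + [p,q]. For instance
  ∂DEG = EG − DG + DE,
  ∂BEF = EF − BF + BE.
The resulting 12×8 matrix has rank 7, and its Smith normal form has invariant factors (1,1,1,1,1,1,1).

Now H_k = ker ∂_k / im ∂_{k+1}, so:

  H_0: rank C_0 − rank ∂_1 = 6 − 5 = 1, and the invariant factors of ∂_1 are all 1, so H_0 = Z.
  H_1: rank ker ∂_1 − rank ∂_2 = (12 − 5) − 7 = 0, and the invariant factors of ∂_2 are all 1, so H_1 = 0.
  H_2: rank ker ∂_2 − rank ∂_3 = (8 − 7) − 0 = 1, and there is no ∂_3, so H_2 = Z.

As a check, the Euler characteristic is 6 − 12 + 8 = 2, which agrees with 1 − 0 + 1 = 2.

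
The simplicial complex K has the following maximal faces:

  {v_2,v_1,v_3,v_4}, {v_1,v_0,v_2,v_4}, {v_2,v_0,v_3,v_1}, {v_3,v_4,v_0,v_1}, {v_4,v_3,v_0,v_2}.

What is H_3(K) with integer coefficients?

K has 5 vertices, 10 edges, 10 triangles, 5 3-simplices.
rank ∂_3 = 4, rank ∂_4 = 0 ⇒ b_3 = 5 − 4 − 0 = 1. So H_3 ≅ Z.

H_3 = Z.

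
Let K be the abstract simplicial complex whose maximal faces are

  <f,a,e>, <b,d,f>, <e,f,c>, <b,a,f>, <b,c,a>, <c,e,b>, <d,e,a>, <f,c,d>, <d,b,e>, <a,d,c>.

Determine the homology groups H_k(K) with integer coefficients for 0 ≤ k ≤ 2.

H_0 ≅ Z,  H_1 ≅ Z/2,  H_2 = 0.

We work with the vertex ordering a < b < c < d < e < f. The simplices of K, each written with vertices in increasing order, are:

  0-simplices (6): a, b, c, d, e, f
  1-simplices (15): ab, ac, ad, ae, af, bc, bd, be, bf, cd, ce, cf, de, df, ef
  2-simplices (10): abc, abf, acd, ade, aef, bce, bde, bdf, cdf, cef

so the chain groups are C_0 ≅ Z^6, C_1 ≅ Z^15, C_2 ≅ Z^10.

The boundary map ∂_1: C_1 → C_0 is given by ∂[p,q] = [q] − [p]. For instance
  ∂ab = b − a.
This gives a 6×15 integer matrix of rank 5; reducing to Smith normal form yields diagonal entries (1,1,1,1,1).

The boundary map ∂_2: C_2 → C_1 maps a triangle to the signed sum of its edges. For instance
  ∂bdf = df − bf + bd,
  ∂cdf = df − cf + cd.
The 15×10 boundary matrix has rank 10 and Smith normal form diag(1,1,1,1,1,1,1,1,1,2).

Reading off H_k = ker ∂_k / im ∂_{k+1}:

  H_0: rank C_0 − rank ∂_1 = 6 − 5 = 1, and the invariant factors of ∂_1 are all 1, so H_0 ≅ Z.
  H_1: rank ker ∂_1 − rank ∂_2 = (15 − 5) − 10 = 0, and ∂_2 has invariant factor 2 > 1, so H_1 ≅ Z/2.
  H_2: rank ker ∂_2 − rank ∂_3 = (10 − 10) − 0 = 0, and there is no ∂_3, so H_2 ≅ 0.

(K is a triangulation of the real projective plane RP^2.)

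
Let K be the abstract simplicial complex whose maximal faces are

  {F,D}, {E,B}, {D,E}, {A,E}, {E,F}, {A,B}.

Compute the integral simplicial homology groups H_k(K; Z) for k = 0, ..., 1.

Fix the vertex order A < B < D < E < F and write every simplex with vertices in increasing order. Then dim K = 1 and the simplices of K are:

  0-simplices (5): A, B, D, E, F
  1-simplices (6): AB, AE, BE, DE, DF, EF

giving chain groups C_0 ≅ Z^5, C_1 ≅ Z^6.

∂_1: C_1 → C_0 is given by ∂[p,q] = [q] − [p]. For instance
  ∂BE = E − B.
The 5×6 boundary matrix has rank 4 and Smith normal form diag(1,1,1,1).

Now H_k = ker ∂_k / im ∂_{k+1}, so:

  H_0: rank C_0 − rank ∂_1 = 5 − 4 = 1, and the invariant factors of ∂_1 are all 1, so H_0 ≅ Z.
  H_1: rank ker ∂_1 − rank ∂_2 = (6 − 4) − 0 = 2, and there is no ∂_2, so H_1 ≅ Z^2.

As a check, the Euler characteristic is 5 − 6 = -1, which agrees with 1 − 2 = -1.
(K is a triangulation of a wedge of 2 circles.)

H_0 ≅ Z,  H_1 ≅ Z^2.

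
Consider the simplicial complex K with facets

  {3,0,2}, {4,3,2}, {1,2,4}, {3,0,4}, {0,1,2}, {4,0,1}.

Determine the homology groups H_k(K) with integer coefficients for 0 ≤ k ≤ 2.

H_0 = Z,  H_1 = 0,  H_2 = Z.

We work with the vertex ordering 0 < 1 < 2 < 3 < 4. The simplices of K, each written with vertices in increasing order, are:

  0-simplices (5): [0], [1], [2], [3], [4]
  1-simplices (9): [0,1], [0,2], [0,3], [0,4], [1,2], [1,4], [2,3], [2,4], [3,4]
  2-simplices (6): [0,1,2], [0,1,4], [0,2,3], [0,3,4], [1,2,4], [2,3,4]

giving chain groups C_0 ≅ Z^5, C_1 ≅ Z^9, C_2 ≅ Z^6.

∂_1: C_1 → C_0 maps an edge to its endpoints' difference, ∂[p,q] = q − p. For instance
  ∂[1,2] = [2] − [1].
The 5×9 boundary matrix has rank 4 and Smith normal form diag(1,1,1,1).

Boundary ∂_2: C_2 → C_1 sends each 2-simplex [p,q,r] to [q,r] − [p,r] + [p,q]. For instance
  ∂[1,2,4] = [2,4] − [1,4] + [1,2],
  ∂[0,3,4] = [3,4] − [0,4] + [0,3].
The resulting 9×6 matrix has rank 5, and its Smith normal form has invariant factors (1,1,1,1,1).

Computing H_k = (kernel of ∂_k) / (image of ∂_{k+1}):

  H_0: rank C_0 − rank ∂_1 = 5 − 4 = 1, and the invariant factors of ∂_1 are all 1, so H_0 ≅ Z.
  H_1: rank ker ∂_1 − rank ∂_2 = (9 − 4) − 5 = 0, and the invariant factors of ∂_2 are all 1, so H_1 ≅ 0.
  H_2: rank ker ∂_2 − rank ∂_3 = (6 − 5) − 0 = 1, and there is no ∂_3, so H_2 ≅ Z.

As a check, the Euler characteristic is 5 − 9 + 6 = 2, which agrees with 1 − 0 + 1 = 2.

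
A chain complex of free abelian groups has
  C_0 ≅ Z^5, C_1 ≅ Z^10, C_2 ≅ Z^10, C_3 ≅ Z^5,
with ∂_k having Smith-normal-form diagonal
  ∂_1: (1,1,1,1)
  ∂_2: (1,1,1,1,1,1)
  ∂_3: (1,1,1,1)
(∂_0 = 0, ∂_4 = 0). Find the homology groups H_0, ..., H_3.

H_0 = Z,  H_1 = 0,  H_2 = 0,  H_3 = Z.

H_0: b_0 = 5 − 0 − 4 = 1; torsion from ∂_1 factors > 1: none. So H_0 = Z.
H_1: b_1 = 10 − 4 − 6 = 0; torsion from ∂_2 factors > 1: none. So H_1 = 0.
H_2: b_2 = 10 − 6 − 4 = 0; torsion from ∂_3 factors > 1: none. So H_2 = 0.
H_3: b_3 = 5 − 4 − 0 = 1; torsion from ∂_4 factors > 1: none. So H_3 = Z.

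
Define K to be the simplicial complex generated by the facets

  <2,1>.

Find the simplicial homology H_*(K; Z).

H_0 ≅ Z,  H_1 = 0.

Take the total order 1 < 2 on the vertex set. Then K (dimension 1) consists of the simplices:

  0-simplices (2): [1], [2]
  1-simplices (1): [1,2]

so the chain groups are C_0 ≅ Z^2, C_1 ≅ Z^1.

The boundary map ∂_1: C_1 → C_0 maps an edge to its endpoints' difference, ∂[p,q] = q − p.
As a 2×1 matrix over Z this has rank 1, with invariant factors (1).

Reading off H_k = ker ∂_k / im ∂_{k+1}:

  H_0: rank C_0 − rank ∂_1 = 2 − 1 = 1, and the invariant factors of ∂_1 are all 1, so H_0 ≅ Z.
  H_1: rank ker ∂_1 − rank ∂_2 = (1 − 1) − 0 = 0, and there is no ∂_2, so H_1 ≅ 0.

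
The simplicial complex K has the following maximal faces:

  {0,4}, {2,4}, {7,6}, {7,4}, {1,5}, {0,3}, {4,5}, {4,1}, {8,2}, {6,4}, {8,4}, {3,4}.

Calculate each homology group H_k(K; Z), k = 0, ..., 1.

H_0 ≅ Z,  H_1 ≅ Z^4.

Take the total order 0 < 1 < 2 < 3 < 4 < 5 < 6 < 7 < 8 on the vertex set. Then K (dimension 1) consists of the simplices:

  0-simplices (9): [0], [1], [2], [3], [4], [5], [6], [7], [8]
  1-simplices (12): [0,3], [0,4], [1,4], [1,5], [2,4], [2,8], [3,4], [4,5], [4,6], [4,7], [4,8], [6,7]

Hence C_0 ≅ Z^9, C_1 ≅ Z^12.

The boundary map ∂_1: C_1 → C_0 maps an edge to its endpoints' difference, ∂[p,q] = q − p.
The 9×12 boundary matrix has rank 8 and Smith normal form diag(1,1,1,1,1,1,1,1).

From H_k ≅ ker(∂_k) / im(∂_{k+1}) we obtain:

  H_0: rank C_0 − rank ∂_1 = 9 − 8 = 1, and the invariant factors of ∂_1 are all 1, so H_0 ≅ Z.
  H_1: rank ker ∂_1 − rank ∂_2 = (12 − 8) − 0 = 4, and there is no ∂_2, so H_1 ≅ Z^4.

(K is a triangulation of a wedge of 4 circles.)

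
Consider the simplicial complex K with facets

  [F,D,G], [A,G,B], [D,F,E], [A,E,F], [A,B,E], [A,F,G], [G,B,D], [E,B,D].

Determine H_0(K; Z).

H_0 ≅ Z.

We work with the vertex ordering A < B < D < E < F < G. The simplices of K, each written with vertices in increasing order, are:

  0-simplices (6): A, B, D, E, F, G
  1-simplices (12): AB, AE, AF, AG, BD, BE, BG, DE, DF, DG, EF, FG
  2-simplices (8): ABE, ABG, AEF, AFG, BDE, BDG, DEF, DFG

Hence C_0 ≅ Z^6, C_1 ≅ Z^12, C_2 ≅ Z^8.

∂_1: C_1 → C_0 maps an edge to its endpoints' difference, ∂[p,q] = q − p. For instance
  ∂DE = E − D.
This gives a 6×12 integer matrix of rank 5; reducing to Smith normal form yields diagonal entries (1,1,1,1,1).

∂_2: C_2 → C_1 maps a triangle to the signed sum of its edges. For instance
  ∂BDG = DG − BG + BD,
  ∂BDE = DE − BE + BD.
The resulting 12×8 matrix has rank 7, and its Smith normal form has invariant factors (1,1,1,1,1,1,1).

Computing H_k = (kernel of ∂_k) / (image of ∂_{k+1}):

  H_0: rank C_0 − rank ∂_1 = 6 − 5 = 1, and the invariant factors of ∂_1 are all 1, so H_0 = Z.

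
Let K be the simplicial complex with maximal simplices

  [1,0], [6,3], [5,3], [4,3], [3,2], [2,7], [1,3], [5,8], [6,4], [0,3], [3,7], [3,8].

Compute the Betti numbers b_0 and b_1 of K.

b_0 = 1, b_1 = 4.

We work with the vertex ordering 0 < 1 < 2 < 3 < 4 < 5 < 6 < 7 < 8. The simplices of K, each written with vertices in increasing order, are:

  0-simplices (9): [0], [1], [2], [3], [4], [5], [6], [7], [8]
  1-simplices (12): [0,1], [0,3], [1,3], [2,3], [2,7], [3,4], [3,5], [3,6], [3,7], [3,8], [4,6], [5,8]

Hence C_0 ≅ Z^9, C_1 ≅ Z^12.

∂_1: C_1 → C_0 is given by ∂[p,q] = [q] − [p]. For instance
  ∂[2,3] = [3] − [2].
The resulting 9×12 matrix has rank 8, and its Smith normal form has invariant factors (1,1,1,1,1,1,1,1).

From H_k ≅ ker(∂_k) / im(∂_{k+1}) we obtain:

  H_0: rank C_0 − rank ∂_1 = 9 − 8 = 1, and the invariant factors of ∂_1 are all 1, so H_0 ≅ Z.
  H_1: rank ker ∂_1 − rank ∂_2 = (12 − 8) − 0 = 4, and there is no ∂_2, so H_1 ≅ Z^4.

As a check, the Euler characteristic is 9 − 12 = -3, which agrees with 1 − 4 = -3.
(K is a triangulation of a wedge of 4 circles.)

Hence the Betti numbers are b_0 = 1, b_1 = 4.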